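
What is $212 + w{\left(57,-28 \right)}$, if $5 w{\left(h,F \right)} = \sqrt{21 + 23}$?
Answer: $212 + \frac{2 \sqrt{11}}{5} \approx 213.33$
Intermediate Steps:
$w{\left(h,F \right)} = \frac{2 \sqrt{11}}{5}$ ($w{\left(h,F \right)} = \frac{\sqrt{21 + 23}}{5} = \frac{\sqrt{44}}{5} = \frac{2 \sqrt{11}}{5}$)
$212 + w{\left(57,-28 \right)} = 212 + \frac{2 \sqrt{11}}{5}$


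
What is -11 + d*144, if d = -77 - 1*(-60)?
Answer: -2459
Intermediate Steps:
d = -17 (d = -77 + 60 = -17)
-11 + d*144 = -11 - 17*144 = -11 - 2448 = -2459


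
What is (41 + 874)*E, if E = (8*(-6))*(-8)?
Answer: 351360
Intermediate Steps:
E = 384 (E = -48*(-8) = 384)
(41 + 874)*E = (41 + 874)*384 = 915*384 = 351360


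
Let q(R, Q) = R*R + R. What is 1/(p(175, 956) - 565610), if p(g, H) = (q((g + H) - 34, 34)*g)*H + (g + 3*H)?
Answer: 1/201513291233 ≈ 4.9625e-12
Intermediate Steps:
q(R, Q) = R + R**2 (q(R, Q) = R**2 + R = R + R**2)
p(g, H) = g + 3*H + H*g*(-34 + H + g)*(-33 + H + g) (p(g, H) = ((((g + H) - 34)*(1 + ((g + H) - 34)))*g)*H + (g + 3*H) = ((((H + g) - 34)*(1 + ((H + g) - 34)))*g)*H + (g + 3*H) = (((-34 + H + g)*(1 + (-34 + H + g)))*g)*H + (g + 3*H) = (((-34 + H + g)*(-33 + H + g))*g)*H + (g + 3*H) = (g*(-34 + H + g)*(-33 + H + g))*H + (g + 3*H) = H*g*(-34 + H + g)*(-33 + H + g) + (g + 3*H) = g + 3*H + H*g*(-34 + H + g)*(-33 + H + g))
1/(p(175, 956) - 565610) = 1/((175 + 3*956 + 956*175*(-34 + 956 + 175)*(-33 + 956 + 175)) - 565610) = 1/((175 + 2868 + 956*175*1097*1098) - 565610) = 1/((175 + 2868 + 201513853800) - 565610) = 1/(201513856843 - 565610) = 1/201513291233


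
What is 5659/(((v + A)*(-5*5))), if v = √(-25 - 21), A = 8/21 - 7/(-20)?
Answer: -145934292/41043245 + 39929904*I*√46/8208649 ≈ -3.5556 + 32.992*I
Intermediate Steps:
A = 307/420 (A = 8*(1/21) - 7*(-1/20) = 8/21 + 7/20 = 307/420 ≈ 0.73095)
v = I*√46 (v = √(-46) = I*√46 ≈ 6.7823*I)
5659/(((v + A)*(-5*5))) = 5659/(((I*√46 + 307/420)*(-5*5))) = 5659/(((307/420 + I*√46)*(-25))) = 5659/(-1535/84 - 25*I*√46)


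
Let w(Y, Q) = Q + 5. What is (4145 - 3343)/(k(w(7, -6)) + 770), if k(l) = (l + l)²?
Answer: 401/387 ≈ 1.0362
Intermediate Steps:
w(Y, Q) = 5 + Q
k(l) = 4*l² (k(l) = (2*l)² = 4*l²)
(4145 - 3343)/(k(w(7, -6)) + 770) = (4145 - 3343)/(4*(5 - 6)² + 770) = 802/(4*(-1)² + 770) = 802/(4*1 + 770) = 802/(4 + 770) = 802/774 = 802*(1/774) = 401/387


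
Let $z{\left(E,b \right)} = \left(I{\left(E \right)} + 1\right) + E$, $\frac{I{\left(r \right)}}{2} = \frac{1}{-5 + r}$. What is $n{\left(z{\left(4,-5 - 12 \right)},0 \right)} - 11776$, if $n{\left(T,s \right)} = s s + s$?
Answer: $-11776$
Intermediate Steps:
$I{\left(r \right)} = \frac{2}{-5 + r}$
$z{\left(E,b \right)} = 1 + E + \frac{2}{-5 + E}$ ($z{\left(E,b \right)} = \left(\frac{2}{-5 + E} + 1\right) + E = \left(1 + \frac{2}{-5 + E}\right) + E = 1 + E + \frac{2}{-5 + E}$)
$n{\left(T,s \right)} = s + s^{2}$ ($n{\left(T,s \right)} = s^{2} + s = s + s^{2}$)
$n{\left(z{\left(4,-5 - 12 \right)},0 \right)} - 11776 = 0 \left(1 + 0\right) - 11776 = 0 \cdot 1 - 11776 = 0 - 11776 = -11776$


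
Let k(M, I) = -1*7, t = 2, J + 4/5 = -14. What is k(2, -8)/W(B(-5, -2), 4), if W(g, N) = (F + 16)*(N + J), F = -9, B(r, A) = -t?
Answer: 5/54 ≈ 0.092593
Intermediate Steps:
J = -74/5 (J = -4/5 - 14 = -74/5 ≈ -14.800)
B(r, A) = -2 (B(r, A) = -1*2 = -2)
k(M, I) = -7
W(g, N) = -518/5 + 7*N (W(g, N) = (-9 + 16)*(N - 74/5) = 7*(-74/5 + N) = -518/5 + 7*N)
k(2, -8)/W(B(-5, -2), 4) = -7/(-518/5 + 7*4) = -7/(-518/5 + 28) = -7/(-378/5) = -7*(-5/378) = 5/54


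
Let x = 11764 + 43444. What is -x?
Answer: -55208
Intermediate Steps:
x = 55208
-x = -1*55208 = -55208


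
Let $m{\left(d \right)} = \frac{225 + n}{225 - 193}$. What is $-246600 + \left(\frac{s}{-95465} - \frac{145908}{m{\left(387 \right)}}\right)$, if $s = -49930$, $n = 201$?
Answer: $- \frac{349148705162}{1355603} \approx -2.5756 \cdot 10^{5}$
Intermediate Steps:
$m{\left(d \right)} = \frac{213}{16}$ ($m{\left(d \right)} = \frac{225 + 201}{225 - 193} = \frac{426}{32} = 426 \cdot \frac{1}{32} = \frac{213}{16}$)
$-246600 + \left(\frac{s}{-95465} - \frac{145908}{m{\left(387 \right)}}\right) = -246600 - \left(- \frac{9986}{19093} + \frac{778176}{71}\right) = -246600 - \frac{14857005362}{1355603} = - \frac{349148705162}{1355603}$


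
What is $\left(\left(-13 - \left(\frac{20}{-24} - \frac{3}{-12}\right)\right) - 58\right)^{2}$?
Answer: $\frac{714025}{144} \approx 4958.5$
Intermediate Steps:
$\left(\left(-13 - \left(\frac{20}{-24} - \frac{3}{-12}\right)\right) - 58\right)^{2} = \left(\left(-13 - \left(20 \left(- \frac{1}{24}\right) - - \frac{1}{4}\right)\right) - 58\right)^{2} = \left(\left(-13 - \left(- \frac{5}{6} + \frac{1}{4}\right)\right) - 58\right)^{2} = \left(\left(-13 - - \frac{7}{12}\right) - 58\right)^{2} = \left(\left(-13 + \frac{7}{12}\right) - 58\right)^{2} = \left(- \frac{149}{12} - 58\right)^{2} = \left(- \frac{845}{12}\right)^{2} = \frac{714025}{144}$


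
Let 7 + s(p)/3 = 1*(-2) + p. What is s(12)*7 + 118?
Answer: 181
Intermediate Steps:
s(p) = -27 + 3*p (s(p) = -21 + 3*(1*(-2) + p) = -21 + 3*(-2 + p) = -21 + (-6 + 3*p) = -27 + 3*p)
s(12)*7 + 118 = (-27 + 3*12)*7 + 118 = (-27 + 36)*7 + 118 = 9*7 + 118 = 63 + 118 = 181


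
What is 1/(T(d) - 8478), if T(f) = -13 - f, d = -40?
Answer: -1/8451 ≈ -0.00011833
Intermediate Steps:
1/(T(d) - 8478) = 1/((-13 - 1*(-40)) - 8478) = 1/((-13 + 40) - 8478) = 1/(27 - 8478) = 1/(-8451) = -1/8451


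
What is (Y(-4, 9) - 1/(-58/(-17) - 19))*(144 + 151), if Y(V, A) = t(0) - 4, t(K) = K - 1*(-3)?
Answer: -14632/53 ≈ -276.08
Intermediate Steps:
t(K) = 3 + K (t(K) = K + 3 = 3 + K)
Y(V, A) = -1 (Y(V, A) = (3 + 0) - 4 = 3 - 4 = -1)
(Y(-4, 9) - 1/(-58/(-17) - 19))*(144 + 151) = (-1 - 1/(-58/(-17) - 19))*(144 + 151) = (-1 - 1/(-58*(-1/17) - 19))*295 = (-1 - 1/(58/17 - 19))*295 = (-1 - 1/(-265/17))*295 = (-1 - 1*(-17/265))*295 = (-1 + 17/265)*295 = -248/265*295 = -14632/53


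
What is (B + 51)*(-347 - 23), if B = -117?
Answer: 24420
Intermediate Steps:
(B + 51)*(-347 - 23) = (-117 + 51)*(-347 - 23) = -66*(-370) = 24420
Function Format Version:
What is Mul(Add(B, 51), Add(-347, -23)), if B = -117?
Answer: 24420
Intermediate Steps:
Mul(Add(B, 51), Add(-347, -23)) = Mul(Add(-117, 51), Add(-347, -23)) = Mul(-66, -370) = 24420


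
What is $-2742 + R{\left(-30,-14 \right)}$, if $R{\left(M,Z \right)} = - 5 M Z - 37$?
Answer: $-4879$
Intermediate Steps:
$R{\left(M,Z \right)} = -37 - 5 M Z$ ($R{\left(M,Z \right)} = - 5 M Z - 37 = -37 - 5 M Z$)
$-2742 + R{\left(-30,-14 \right)} = -2742 - \left(37 - -2100\right) = -2742 - 2137 = -4879$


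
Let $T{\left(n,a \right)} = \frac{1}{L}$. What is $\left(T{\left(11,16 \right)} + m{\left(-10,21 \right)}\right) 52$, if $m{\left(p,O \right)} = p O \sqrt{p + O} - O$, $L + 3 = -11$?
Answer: $- \frac{7670}{7} - 10920 \sqrt{11} \approx -37313.0$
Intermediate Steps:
$L = -14$ ($L = -3 - 11 = -14$)
$T{\left(n,a \right)} = - \frac{1}{14}$ ($T{\left(n,a \right)} = \frac{1}{-14} = - \frac{1}{14}$)
$m{\left(p,O \right)} = - O + O p \sqrt{O + p}$ ($m{\left(p,O \right)} = O p \sqrt{O + p} - O = - O + O p \sqrt{O + p}$)
$\left(T{\left(11,16 \right)} + m{\left(-10,21 \right)}\right) 52 = \left(- \frac{1}{14} + 21 \left(-1 - 10 \sqrt{21 - 10}\right)\right) 52 = \left(- \frac{1}{14} + 21 \left(-1 - 10 \sqrt{11}\right)\right) 52 = \left(- \frac{1}{14} - \left(21 + 210 \sqrt{11}\right)\right) 52 = \left(- \frac{295}{14} - 210 \sqrt{11}\right) 52 = - \frac{7670}{7} - 10920 \sqrt{11}$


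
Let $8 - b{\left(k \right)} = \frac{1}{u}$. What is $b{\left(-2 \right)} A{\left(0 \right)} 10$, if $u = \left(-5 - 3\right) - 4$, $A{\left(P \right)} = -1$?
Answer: $- \frac{485}{6} \approx -80.833$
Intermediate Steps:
$u = -12$ ($u = -8 - 4 = -12$)
$b{\left(k \right)} = \frac{97}{12}$ ($b{\left(k \right)} = 8 - \frac{1}{-12} = 8 - - \frac{1}{12} = 8 + \frac{1}{12} = \frac{97}{12}$)
$b{\left(-2 \right)} A{\left(0 \right)} 10 = \frac{97}{12} \left(-1\right) 10 = \left(- \frac{97}{12}\right) 10 = - \frac{485}{6}$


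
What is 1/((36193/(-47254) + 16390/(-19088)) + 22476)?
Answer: 225496088/5067883737627 ≈ 4.4495e-5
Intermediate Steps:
1/((36193/(-47254) + 16390/(-19088)) + 22476) = 1/((36193*(-1/47254) + 16390*(-1/19088)) + 22476) = 1/((-36193/47254 - 8195/9544) + 22476) = 1/(-366336261/225496088 + 22476) = 1/(5067883737627/225496088) = 225496088/5067883737627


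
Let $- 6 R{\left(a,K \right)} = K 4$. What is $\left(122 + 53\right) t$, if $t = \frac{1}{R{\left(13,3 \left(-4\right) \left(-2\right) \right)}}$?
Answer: $- \frac{175}{16} \approx -10.938$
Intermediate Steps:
$R{\left(a,K \right)} = - \frac{2 K}{3}$ ($R{\left(a,K \right)} = - \frac{K 4}{6} = - \frac{4 K}{6} = - \frac{2 K}{3}$)
$t = - \frac{1}{16}$ ($t = \frac{1}{\left(- \frac{2}{3}\right) 3 \left(-4\right) \left(-2\right)} = \frac{1}{\left(- \frac{2}{3}\right) \left(\left(-12\right) \left(-2\right)\right)} = \frac{1}{\left(- \frac{2}{3}\right) 24} = \frac{1}{-16} = - \frac{1}{16} \approx -0.0625$)
$\left(122 + 53\right) t = \left(122 + 53\right) \left(- \frac{1}{16}\right) = 175 \left(- \frac{1}{16}\right) = - \frac{175}{16}$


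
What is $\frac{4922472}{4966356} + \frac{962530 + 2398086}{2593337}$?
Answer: $\frac{2454637017030}{1073286230831} \approx 2.287$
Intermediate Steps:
$\frac{4922472}{4966356} + \frac{962530 + 2398086}{2593337} = 4922472 \cdot \frac{1}{4966356} + 3360616 \cdot \frac{1}{2593337} = \frac{410206}{413863} + \frac{3360616}{2593337} = \frac{2454637017030}{1073286230831}$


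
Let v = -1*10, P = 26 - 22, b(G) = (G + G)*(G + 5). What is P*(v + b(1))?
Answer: 8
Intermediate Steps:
b(G) = 2*G*(5 + G) (b(G) = (2*G)*(5 + G) = 2*G*(5 + G))
P = 4
v = -10
P*(v + b(1)) = 4*(-10 + 2*1*(5 + 1)) = 4*(-10 + 2*1*6) = 4*(-10 + 12) = 4*2 = 8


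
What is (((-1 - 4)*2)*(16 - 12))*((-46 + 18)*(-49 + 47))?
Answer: -2240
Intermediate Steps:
(((-1 - 4)*2)*(16 - 12))*((-46 + 18)*(-49 + 47)) = (-5*2*4)*(-28*(-2)) = -10*4*56 = -40*56 = -2240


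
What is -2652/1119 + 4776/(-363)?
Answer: -700780/45133 ≈ -15.527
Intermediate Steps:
-2652/1119 + 4776/(-363) = -2652*1/1119 + 4776*(-1/363) = -884/373 - 1592/121 = -700780/45133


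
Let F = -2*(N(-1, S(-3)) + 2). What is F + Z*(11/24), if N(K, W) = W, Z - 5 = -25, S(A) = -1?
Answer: -67/6 ≈ -11.167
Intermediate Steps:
Z = -20 (Z = 5 - 25 = -20)
F = -2 (F = -2*(-1 + 2) = -2*1 = -2)
F + Z*(11/24) = -2 - 220/24 = -2 - 20*11/24 = -2 - 55/6 = -67/6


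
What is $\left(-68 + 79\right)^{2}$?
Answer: $121$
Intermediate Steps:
$\left(-68 + 79\right)^{2} = 11^{2} = 121$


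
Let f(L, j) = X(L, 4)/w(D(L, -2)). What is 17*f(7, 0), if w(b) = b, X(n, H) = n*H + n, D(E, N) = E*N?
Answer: -85/2 ≈ -42.500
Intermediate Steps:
X(n, H) = n + H*n (X(n, H) = H*n + n = n + H*n)
f(L, j) = -5/2 (f(L, j) = (L*(1 + 4))/((L*(-2))) = (L*5)/((-2*L)) = (5*L)*(-1/(2*L)) = -5/2)
17*f(7, 0) = 17*(-5/2) = -85/2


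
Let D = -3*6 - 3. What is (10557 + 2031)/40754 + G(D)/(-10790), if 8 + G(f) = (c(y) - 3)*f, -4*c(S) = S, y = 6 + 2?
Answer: 65935691/219867830 ≈ 0.29989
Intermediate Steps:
y = 8
c(S) = -S/4
D = -21 (D = -18 - 3 = -21)
G(f) = -8 - 5*f (G(f) = -8 + (-¼*8 - 3)*f = -8 + (-2 - 3)*f = -8 - 5*f)
(10557 + 2031)/40754 + G(D)/(-10790) = (10557 + 2031)/40754 + (-8 - 5*(-21))/(-10790) = 12588*(1/40754) + (-8 + 105)*(-1/10790) = 6294/20377 + 97*(-1/10790) = 6294/20377 - 97/10790 = 65935691/219867830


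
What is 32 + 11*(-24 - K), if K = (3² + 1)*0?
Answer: -232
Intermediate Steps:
K = 0 (K = (9 + 1)*0 = 10*0 = 0)
32 + 11*(-24 - K) = 32 + 11*(-24 - 1*0) = 32 + 11*(-24 + 0) = 32 + 11*(-24) = 32 - 264 = -232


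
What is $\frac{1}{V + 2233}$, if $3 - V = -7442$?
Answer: $\frac{1}{9678} \approx 0.00010333$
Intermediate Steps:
$V = 7445$ ($V = 3 - -7442 = 3 + 7442 = 7445$)
$\frac{1}{V + 2233} = \frac{1}{7445 + 2233} = \frac{1}{9678}$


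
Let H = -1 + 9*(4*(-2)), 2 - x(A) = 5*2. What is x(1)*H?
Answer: 584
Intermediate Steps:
x(A) = -8 (x(A) = 2 - 5*2 = 2 - 1*10 = 2 - 10 = -8)
H = -73 (H = -1 + 9*(-8) = -1 - 72 = -73)
x(1)*H = -8*(-73) = 584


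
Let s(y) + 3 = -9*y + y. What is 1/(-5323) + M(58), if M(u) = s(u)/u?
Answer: -2485899/308734 ≈ -8.0519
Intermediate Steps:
s(y) = -3 - 8*y (s(y) = -3 + (-9*y + y) = -3 - 8*y)
M(u) = (-3 - 8*u)/u
1/(-5323) + M(58) = 1/(-5323) + (-8 - 3/58) = -1/5323 + (-8 - 3*1/58) = -1/5323 + (-8 - 3/58) = -1/5323 - 467/58 = -2485899/308734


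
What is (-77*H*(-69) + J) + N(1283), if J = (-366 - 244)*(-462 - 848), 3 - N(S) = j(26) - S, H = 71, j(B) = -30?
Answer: 1177639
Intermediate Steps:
N(S) = 33 + S (N(S) = 3 - (-30 - S) = 3 + (30 + S) = 33 + S)
J = 799100 (J = -610*(-1310) = 799100)
(-77*H*(-69) + J) + N(1283) = (-77*71*(-69) + 799100) + (33 + 1283) = (-5467*(-69) + 799100) + 1316 = (377223 + 799100) + 1316 = 1176323 + 1316 = 1177639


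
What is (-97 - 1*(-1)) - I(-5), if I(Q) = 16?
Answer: -112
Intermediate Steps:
(-97 - 1*(-1)) - I(-5) = (-97 - 1*(-1)) - 1*16 = (-97 + 1) - 16 = -96 - 16 = -112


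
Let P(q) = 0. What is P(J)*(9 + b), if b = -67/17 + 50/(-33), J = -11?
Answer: 0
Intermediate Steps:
b = -3061/561 (b = -67*1/17 + 50*(-1/33) = -67/17 - 50/33 = -3061/561 ≈ -5.4563)
P(J)*(9 + b) = 0*(9 - 3061/561) = 0*(1988/561) = 0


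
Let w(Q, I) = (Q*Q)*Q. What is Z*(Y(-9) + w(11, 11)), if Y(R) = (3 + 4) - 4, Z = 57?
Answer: 76038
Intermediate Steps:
w(Q, I) = Q**3 (w(Q, I) = Q**2*Q = Q**3)
Y(R) = 3 (Y(R) = 7 - 4 = 3)
Z*(Y(-9) + w(11, 11)) = 57*(3 + 11**3) = 57*(3 + 1331) = 57*1334 = 76038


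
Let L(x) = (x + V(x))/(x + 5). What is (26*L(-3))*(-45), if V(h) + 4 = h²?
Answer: -1170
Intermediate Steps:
V(h) = -4 + h²
L(x) = (-4 + x + x²)/(5 + x) (L(x) = (x + (-4 + x²))/(x + 5) = (-4 + x + x²)/(5 + x))
(26*L(-3))*(-45) = (26*((-4 - 3 + (-3)²)/(5 - 3)))*(-45) = (26*((-4 - 3 + 9)/2))*(-45) = (26*((½)*2))*(-45) = (26*1)*(-45) = 26*(-45) = -1170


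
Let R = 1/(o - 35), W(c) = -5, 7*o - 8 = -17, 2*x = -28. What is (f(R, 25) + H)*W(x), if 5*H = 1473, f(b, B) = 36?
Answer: -1653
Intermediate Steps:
x = -14 (x = (1/2)*(-28) = -14)
o = -9/7 (o = 8/7 + (1/7)*(-17) = 8/7 - 17/7 = -9/7 ≈ -1.2857)
R = -7/254 (R = 1/(-9/7 - 35) = 1/(-254/7) = -7/254 ≈ -0.027559)
H = 1473/5 (H = (1/5)*1473 = 1473/5 ≈ 294.60)
(f(R, 25) + H)*W(x) = (36 + 1473/5)*(-5) = (1653/5)*(-5) = -1653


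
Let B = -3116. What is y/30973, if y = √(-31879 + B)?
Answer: I*√34995/30973 ≈ 0.0060398*I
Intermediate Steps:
y = I*√34995 (y = √(-31879 - 3116) = √(-34995) = I*√34995 ≈ 187.07*I)
y/30973 = (I*√34995)/30973 = (I*√34995)*(1/30973) = I*√34995/30973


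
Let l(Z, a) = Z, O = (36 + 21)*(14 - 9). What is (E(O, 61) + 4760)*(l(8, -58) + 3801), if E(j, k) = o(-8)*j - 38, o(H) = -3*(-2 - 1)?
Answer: 27756183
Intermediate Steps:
O = 285 (O = 57*5 = 285)
o(H) = 9 (o(H) = -3*(-3) = 9)
E(j, k) = -38 + 9*j (E(j, k) = 9*j - 38 = -38 + 9*j)
(E(O, 61) + 4760)*(l(8, -58) + 3801) = ((-38 + 9*285) + 4760)*(8 + 3801) = ((-38 + 2565) + 4760)*3809 = (2527 + 4760)*3809 = 7287*3809 = 27756183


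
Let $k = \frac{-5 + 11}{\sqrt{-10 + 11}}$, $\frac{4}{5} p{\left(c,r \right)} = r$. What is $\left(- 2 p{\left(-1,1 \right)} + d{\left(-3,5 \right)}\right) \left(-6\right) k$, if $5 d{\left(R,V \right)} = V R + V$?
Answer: $162$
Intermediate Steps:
$p{\left(c,r \right)} = \frac{5 r}{4}$
$d{\left(R,V \right)} = \frac{V}{5} + \frac{R V}{5}$ ($d{\left(R,V \right)} = \frac{V R + V}{5} = \frac{R V + V}{5} = \frac{V + R V}{5} = \frac{V}{5} + \frac{R V}{5}$)
$k = 6$ ($k = \frac{6}{\sqrt{1}} = \frac{6}{1} = 6 \cdot 1 = 6$)
$\left(- 2 p{\left(-1,1 \right)} + d{\left(-3,5 \right)}\right) \left(-6\right) k = \left(- 2 \cdot \frac{5}{4} \cdot 1 + \frac{1}{5} \cdot 5 \left(1 - 3\right)\right) \left(-6\right) 6 = \left(\left(-2\right) \frac{5}{4} + \frac{1}{5} \cdot 5 \left(-2\right)\right) \left(-6\right) 6 = \left(- \frac{5}{2} - 2\right) \left(-6\right) 6 = \left(- \frac{9}{2}\right) \left(-6\right) 6 = 27 \cdot 6 = 162$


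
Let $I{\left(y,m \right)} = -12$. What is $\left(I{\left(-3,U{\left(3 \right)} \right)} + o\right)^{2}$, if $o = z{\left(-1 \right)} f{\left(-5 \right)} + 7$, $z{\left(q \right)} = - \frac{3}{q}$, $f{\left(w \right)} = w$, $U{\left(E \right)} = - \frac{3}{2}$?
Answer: $400$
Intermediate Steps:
$U{\left(E \right)} = - \frac{3}{2}$ ($U{\left(E \right)} = \left(-3\right) \frac{1}{2} = - \frac{3}{2}$)
$o = -8$ ($o = - \frac{3}{-1} \left(-5\right) + 7 = \left(-3\right) \left(-1\right) \left(-5\right) + 7 = 3 \left(-5\right) + 7 = -15 + 7 = -8$)
$\left(I{\left(-3,U{\left(3 \right)} \right)} + o\right)^{2} = \left(-12 - 8\right)^{2} = \left(-20\right)^{2} = 400$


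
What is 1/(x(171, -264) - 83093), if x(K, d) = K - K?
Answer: -1/83093 ≈ -1.2035e-5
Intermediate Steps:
x(K, d) = 0
1/(x(171, -264) - 83093) = 1/(0 - 83093) = 1/(-83093) = -1/83093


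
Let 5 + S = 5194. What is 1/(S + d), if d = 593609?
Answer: 1/598798 ≈ 1.6700e-6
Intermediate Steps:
S = 5189 (S = -5 + 5194 = 5189)
1/(S + d) = 1/(5189 + 593609) = 1/598798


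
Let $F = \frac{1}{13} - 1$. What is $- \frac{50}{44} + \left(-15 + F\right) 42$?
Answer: $- \frac{191593}{286} \approx -669.91$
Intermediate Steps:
$F = - \frac{12}{13}$ ($F = \frac{1}{13} - 1 = - \frac{12}{13} \approx -0.92308$)
$- \frac{50}{44} + \left(-15 + F\right) 42 = - \frac{50}{44} + \left(-15 - \frac{12}{13}\right) 42 = \left(-50\right) \frac{1}{44} - \frac{8694}{13} = - \frac{25}{22} - \frac{8694}{13} = - \frac{191593}{286}$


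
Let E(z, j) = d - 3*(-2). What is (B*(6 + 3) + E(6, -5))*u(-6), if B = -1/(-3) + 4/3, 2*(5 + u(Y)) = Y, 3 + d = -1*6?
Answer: -96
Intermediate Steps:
d = -9 (d = -3 - 1*6 = -3 - 6 = -9)
u(Y) = -5 + Y/2
E(z, j) = -3 (E(z, j) = -9 - 3*(-2) = -9 + 6 = -3)
B = 5/3 (B = -1*(-1/3) + 4*(1/3) = 1/3 + 4/3 = 5/3 ≈ 1.6667)
(B*(6 + 3) + E(6, -5))*u(-6) = (5*(6 + 3)/3 - 3)*(-5 + (1/2)*(-6)) = ((5/3)*9 - 3)*(-5 - 3) = (15 - 3)*(-8) = 12*(-8) = -96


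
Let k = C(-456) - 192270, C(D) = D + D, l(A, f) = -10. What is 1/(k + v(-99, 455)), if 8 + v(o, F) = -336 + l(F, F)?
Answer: -1/193536 ≈ -5.1670e-6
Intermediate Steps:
C(D) = 2*D
v(o, F) = -354 (v(o, F) = -8 + (-336 - 10) = -8 - 346 = -354)
k = -193182 (k = 2*(-456) - 192270 = -912 - 192270 = -193182)
1/(k + v(-99, 455)) = 1/(-193182 - 354) = 1/(-193536) = -1/193536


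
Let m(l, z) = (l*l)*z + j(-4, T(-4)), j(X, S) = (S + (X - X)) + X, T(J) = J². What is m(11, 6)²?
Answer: 544644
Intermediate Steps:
j(X, S) = S + X (j(X, S) = (S + 0) + X = S + X)
m(l, z) = 12 + z*l² (m(l, z) = (l*l)*z + ((-4)² - 4) = l²*z + (16 - 4) = z*l² + 12 = 12 + z*l²)
m(11, 6)² = (12 + 6*11²)² = (12 + 6*121)² = (12 + 726)² = 738² = 544644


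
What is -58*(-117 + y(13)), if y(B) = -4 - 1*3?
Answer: 7192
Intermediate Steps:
y(B) = -7 (y(B) = -4 - 3 = -7)
-58*(-117 + y(13)) = -58*(-117 - 7) = -58*(-124) = 7192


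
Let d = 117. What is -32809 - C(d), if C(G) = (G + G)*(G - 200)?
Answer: -13387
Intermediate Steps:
C(G) = 2*G*(-200 + G) (C(G) = (2*G)*(-200 + G) = 2*G*(-200 + G))
-32809 - C(d) = -32809 - 2*117*(-200 + 117) = -32809 - 2*117*(-83) = -32809 - 1*(-19422) = -32809 + 19422 = -13387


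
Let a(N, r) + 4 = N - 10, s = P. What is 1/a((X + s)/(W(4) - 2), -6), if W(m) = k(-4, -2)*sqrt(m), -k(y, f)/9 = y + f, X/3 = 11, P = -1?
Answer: -53/726 ≈ -0.073003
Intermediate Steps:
X = 33 (X = 3*11 = 33)
k(y, f) = -9*f - 9*y (k(y, f) = -9*(y + f) = -9*(f + y) = -9*f - 9*y)
s = -1
W(m) = 54*sqrt(m) (W(m) = (-9*(-2) - 9*(-4))*sqrt(m) = (18 + 36)*sqrt(m) = 54*sqrt(m))
a(N, r) = -14 + N (a(N, r) = -4 + (N - 10) = -4 + (-10 + N) = -14 + N)
1/a((X + s)/(W(4) - 2), -6) = 1/(-14 + (33 - 1)/(54*sqrt(4) - 2)) = 1/(-14 + 32/(54*2 - 2)) = 1/(-14 + 32/(108 - 2)) = 1/(-14 + 32/106) = 1/(-14 + 32*(1/106)) = 1/(-14 + 16/53) = 1/(-726/53) = -53/726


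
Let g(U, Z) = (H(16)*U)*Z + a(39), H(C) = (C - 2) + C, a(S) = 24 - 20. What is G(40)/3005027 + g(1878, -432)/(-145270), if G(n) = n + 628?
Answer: 36569538285006/218270136145 ≈ 167.54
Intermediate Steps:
a(S) = 4
H(C) = -2 + 2*C (H(C) = (-2 + C) + C = -2 + 2*C)
G(n) = 628 + n
g(U, Z) = 4 + 30*U*Z (g(U, Z) = ((-2 + 2*16)*U)*Z + 4 = ((-2 + 32)*U)*Z + 4 = (30*U)*Z + 4 = 30*U*Z + 4 = 4 + 30*U*Z)
G(40)/3005027 + g(1878, -432)/(-145270) = (628 + 40)/3005027 + (4 + 30*1878*(-432))/(-145270) = 668*(1/3005027) + (4 - 24338880)*(-1/145270) = 668/3005027 - 24338876*(-1/145270) = 668/3005027 + 12169438/72635 = 36569538285006/218270136145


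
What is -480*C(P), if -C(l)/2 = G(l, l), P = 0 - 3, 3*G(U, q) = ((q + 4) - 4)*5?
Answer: -4800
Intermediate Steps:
G(U, q) = 5*q/3 (G(U, q) = (((q + 4) - 4)*5)/3 = (((4 + q) - 4)*5)/3 = (q*5)/3 = (5*q)/3 = 5*q/3)
P = -3
C(l) = -10*l/3
-480*C(P) = -(-1600)*(-3) = -480*10 = -4800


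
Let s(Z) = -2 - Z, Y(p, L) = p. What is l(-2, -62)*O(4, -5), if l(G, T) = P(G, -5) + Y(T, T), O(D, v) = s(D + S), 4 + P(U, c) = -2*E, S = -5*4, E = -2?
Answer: -868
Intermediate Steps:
S = -20
P(U, c) = 0 (P(U, c) = -4 - 2*(-2) = -4 + 4 = 0)
O(D, v) = 18 - D (O(D, v) = -2 - (D - 20) = -2 - (-20 + D) = -2 + (20 - D) = 18 - D)
l(G, T) = T (l(G, T) = 0 + T = T)
l(-2, -62)*O(4, -5) = -62*(18 - 1*4) = -62*(18 - 4) = -62*14 = -868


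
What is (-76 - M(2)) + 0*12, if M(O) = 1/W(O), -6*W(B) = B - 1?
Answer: -70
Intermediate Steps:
W(B) = ⅙ - B/6 (W(B) = -(B - 1)/6 = -(-1 + B)/6 = ⅙ - B/6)
M(O) = 1/(⅙ - O/6)
(-76 - M(2)) + 0*12 = (-76 - (-6)/(-1 + 2)) + 0*12 = (-76 - (-6)/1) + 0 = (-76 - (-6)) + 0 = (-76 - 1*(-6)) + 0 = (-76 + 6) + 0 = -70 + 0 = -70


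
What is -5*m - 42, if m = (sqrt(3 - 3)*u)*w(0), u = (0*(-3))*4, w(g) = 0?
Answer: -42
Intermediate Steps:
u = 0 (u = 0*4 = 0)
m = 0 (m = (sqrt(3 - 3)*0)*0 = (sqrt(0)*0)*0 = (0*0)*0 = 0*0 = 0)
-5*m - 42 = -5*0 - 42 = 0 - 42 = -42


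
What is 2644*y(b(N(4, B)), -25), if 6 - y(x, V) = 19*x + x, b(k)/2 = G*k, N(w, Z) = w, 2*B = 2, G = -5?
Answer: 2131064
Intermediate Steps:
B = 1 (B = (½)*2 = 1)
b(k) = -10*k (b(k) = 2*(-5*k) = -10*k)
y(x, V) = 6 - 20*x (y(x, V) = 6 - (19*x + x) = 6 - 20*x)
2644*y(b(N(4, B)), -25) = 2644*(6 - (-200)*4) = 2644*(6 - 20*(-40)) = 2644*(6 + 800) = 2644*806 = 2131064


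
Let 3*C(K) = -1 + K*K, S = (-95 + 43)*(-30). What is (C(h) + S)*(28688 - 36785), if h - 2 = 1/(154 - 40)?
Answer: -164263096775/12996 ≈ -1.2640e+7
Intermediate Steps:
S = 1560 (S = -52*(-30) = 1560)
h = 229/114 (h = 2 + 1/(154 - 40) = 2 + 1/114 = 229/114 ≈ 2.0088)
C(K) = -1/3 + K**2/3 (C(K) = (-1 + K*K)/3 = (-1 + K**2)/3 = -1/3 + K**2/3)
(C(h) + S)*(28688 - 36785) = ((-1/3 + (229/114)**2/3) + 1560)*(28688 - 36785) = ((-1/3 + (1/3)*(52441/12996)) + 1560)*(-8097) = ((-1/3 + 52441/38988) + 1560)*(-8097) = (39445/38988 + 1560)*(-8097) = (60860725/38988)*(-8097) = -164263096775/12996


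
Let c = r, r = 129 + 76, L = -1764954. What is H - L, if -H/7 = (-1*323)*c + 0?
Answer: 2228459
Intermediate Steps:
r = 205
c = 205
H = 463505 (H = -7*(-1*323*205 + 0) = -7*(-323*205 + 0) = -7*(-66215 + 0) = -7*(-66215) = 463505)
H - L = 463505 - 1*(-1764954) = 463505 + 1764954 = 2228459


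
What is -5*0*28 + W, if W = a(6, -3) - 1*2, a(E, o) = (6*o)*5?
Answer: -92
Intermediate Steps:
a(E, o) = 30*o
W = -92 (W = 30*(-3) - 1*2 = -90 - 2 = -92)
-5*0*28 + W = -5*0*28 - 92 = 0*28 - 92 = 0 - 92 = -92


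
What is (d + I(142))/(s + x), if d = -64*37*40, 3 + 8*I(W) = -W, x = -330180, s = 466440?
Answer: -50527/72672 ≈ -0.69527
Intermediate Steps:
I(W) = -3/8 - W/8 (I(W) = -3/8 + (-W)/8 = -3/8 - W/8)
d = -94720 (d = -2368*40 = -94720)
(d + I(142))/(s + x) = (-94720 + (-3/8 - 1/8*142))/(466440 - 330180) = (-94720 + (-3/8 - 71/4))/136260 = (-94720 - 145/8)*(1/136260) = -757905/8*1/136260 = -50527/72672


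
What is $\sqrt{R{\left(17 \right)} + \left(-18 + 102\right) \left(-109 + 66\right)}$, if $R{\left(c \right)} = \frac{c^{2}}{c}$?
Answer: $i \sqrt{3595} \approx 59.958 i$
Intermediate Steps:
$R{\left(c \right)} = c$
$\sqrt{R{\left(17 \right)} + \left(-18 + 102\right) \left(-109 + 66\right)} = \sqrt{17 + \left(-18 + 102\right) \left(-109 + 66\right)} = \sqrt{17 + 84 \left(-43\right)} = \sqrt{17 - 3612} = \sqrt{-3595} = i \sqrt{3595}$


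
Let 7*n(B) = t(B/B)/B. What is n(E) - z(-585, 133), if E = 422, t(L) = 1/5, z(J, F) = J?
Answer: 8640451/14770 ≈ 585.00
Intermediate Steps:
t(L) = ⅕
n(B) = 1/(35*B) (n(B) = (1/(5*B))/7 = 1/(35*B))
n(E) - z(-585, 133) = (1/35)/422 - 1*(-585) = (1/35)*(1/422) + 585 = 1/14770 + 585 = 8640451/14770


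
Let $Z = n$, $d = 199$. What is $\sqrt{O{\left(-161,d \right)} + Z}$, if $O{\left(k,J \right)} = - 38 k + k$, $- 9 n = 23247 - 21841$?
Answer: $\frac{\sqrt{52207}}{3} \approx 76.163$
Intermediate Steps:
$n = - \frac{1406}{9}$ ($n = - \frac{23247 - 21841}{9} = \left(- \frac{1}{9}\right) 1406 = - \frac{1406}{9} \approx -156.22$)
$Z = - \frac{1406}{9} \approx -156.22$
$O{\left(k,J \right)} = - 37 k$
$\sqrt{O{\left(-161,d \right)} + Z} = \sqrt{\left(-37\right) \left(-161\right) - \frac{1406}{9}} = \sqrt{5957 - \frac{1406}{9}} = \sqrt{\frac{52207}{9}} = \frac{\sqrt{52207}}{3}$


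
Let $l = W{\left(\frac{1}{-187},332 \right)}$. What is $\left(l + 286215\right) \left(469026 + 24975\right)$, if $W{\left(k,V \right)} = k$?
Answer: $\frac{26440022298204}{187} \approx 1.4139 \cdot 10^{11}$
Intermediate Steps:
$l = - \frac{1}{187}$ ($l = \frac{1}{-187} = - \frac{1}{187} \approx -0.0053476$)
$\left(l + 286215\right) \left(469026 + 24975\right) = \left(- \frac{1}{187} + 286215\right) \left(469026 + 24975\right) = \frac{53522204}{187} \cdot 494001 = \frac{26440022298204}{187}$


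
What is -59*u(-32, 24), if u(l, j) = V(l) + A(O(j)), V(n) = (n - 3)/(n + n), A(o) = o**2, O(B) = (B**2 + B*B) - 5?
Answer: -4967741649/64 ≈ -7.7621e+7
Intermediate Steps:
O(B) = -5 + 2*B**2 (O(B) = (B**2 + B**2) - 5 = 2*B**2 - 5 = -5 + 2*B**2)
V(n) = (-3 + n)/(2*n) (V(n) = (-3 + n)/((2*n)) = (-3 + n)*(1/(2*n)) = (-3 + n)/(2*n))
u(l, j) = (-5 + 2*j**2)**2 + (-3 + l)/(2*l) (u(l, j) = (-3 + l)/(2*l) + (-5 + 2*j**2)**2 = (-5 + 2*j**2)**2 + (-3 + l)/(2*l))
-59*u(-32, 24) = -59*(1/2 + (-5 + 2*24**2)**2 - 3/2/(-32)) = -59*(1/2 + (-5 + 2*576)**2 - 3/2*(-1/32)) = -59*(1/2 + (-5 + 1152)**2 + 3/64) = -59*(1/2 + 1147**2 + 3/64) = -59*(1/2 + 1315609 + 3/64) = -59*84199011/64 = -4967741649/64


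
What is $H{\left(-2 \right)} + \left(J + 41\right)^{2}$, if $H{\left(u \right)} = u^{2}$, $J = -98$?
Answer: $3253$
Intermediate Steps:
$H{\left(-2 \right)} + \left(J + 41\right)^{2} = \left(-2\right)^{2} + \left(-98 + 41\right)^{2} = 4 + \left(-57\right)^{2} = 4 + 3249 = 3253$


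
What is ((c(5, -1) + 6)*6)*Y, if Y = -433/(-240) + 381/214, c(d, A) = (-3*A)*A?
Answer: 276153/4280 ≈ 64.522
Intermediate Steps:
c(d, A) = -3*A²
Y = 92051/25680 (Y = -433*(-1/240) + 381*(1/214) = 433/240 + 381/214 = 92051/25680 ≈ 3.5845)
((c(5, -1) + 6)*6)*Y = ((-3*(-1)² + 6)*6)*(92051/25680) = ((-3*1 + 6)*6)*(92051/25680) = ((-3 + 6)*6)*(92051/25680) = (3*6)*(92051/25680) = 18*(92051/25680) = 276153/4280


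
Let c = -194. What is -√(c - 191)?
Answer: -I*√385 ≈ -19.621*I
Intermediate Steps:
-√(c - 191) = -√(-194 - 191) = -√(-385) = -I*√385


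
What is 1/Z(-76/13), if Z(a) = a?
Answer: -13/76 ≈ -0.17105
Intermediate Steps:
1/Z(-76/13) = 1/(-76/13) = -13/76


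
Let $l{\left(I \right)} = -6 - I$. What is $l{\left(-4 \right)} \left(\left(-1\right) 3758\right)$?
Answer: $7516$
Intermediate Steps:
$l{\left(-4 \right)} \left(\left(-1\right) 3758\right) = \left(-6 - -4\right) \left(\left(-1\right) 3758\right) = \left(-6 + 4\right) \left(-3758\right) = \left(-2\right) \left(-3758\right) = 7516$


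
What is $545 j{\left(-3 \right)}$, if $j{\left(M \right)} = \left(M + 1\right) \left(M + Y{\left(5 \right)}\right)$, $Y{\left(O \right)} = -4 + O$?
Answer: $2180$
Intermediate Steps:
$j{\left(M \right)} = \left(1 + M\right)^{2}$ ($j{\left(M \right)} = \left(M + 1\right) \left(M + \left(-4 + 5\right)\right) = \left(1 + M\right) \left(M + 1\right) = \left(1 + M\right) \left(1 + M\right) = \left(1 + M\right)^{2}$)
$545 j{\left(-3 \right)} = 545 \left(1 + \left(-3\right)^{2} + 2 \left(-3\right)\right) = 545 \left(1 + 9 - 6\right) = 545 \cdot 4 = 2180$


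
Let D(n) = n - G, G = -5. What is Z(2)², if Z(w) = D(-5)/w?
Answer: 0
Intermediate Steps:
D(n) = 5 + n (D(n) = n - 1*(-5) = n + 5 = 5 + n)
Z(w) = 0 (Z(w) = (5 - 5)/w = 0/w = 0)
Z(2)² = 0² = 0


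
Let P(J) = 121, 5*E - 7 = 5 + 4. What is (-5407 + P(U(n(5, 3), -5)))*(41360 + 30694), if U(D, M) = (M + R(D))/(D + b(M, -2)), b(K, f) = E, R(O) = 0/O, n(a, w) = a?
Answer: -380877444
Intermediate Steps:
R(O) = 0
E = 16/5 (E = 7/5 + (5 + 4)/5 = 7/5 + (⅕)*9 = 7/5 + 9/5 = 16/5 ≈ 3.2000)
b(K, f) = 16/5
U(D, M) = M/(16/5 + D) (U(D, M) = (M + 0)/(D + 16/5) = M/(16/5 + D))
(-5407 + P(U(n(5, 3), -5)))*(41360 + 30694) = (-5407 + 121)*(41360 + 30694) = -5286*72054 = -380877444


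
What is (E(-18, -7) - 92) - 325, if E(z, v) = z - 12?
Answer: -447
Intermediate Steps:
E(z, v) = -12 + z
(E(-18, -7) - 92) - 325 = ((-12 - 18) - 92) - 325 = (-30 - 92) - 325 = -122 - 325 = -447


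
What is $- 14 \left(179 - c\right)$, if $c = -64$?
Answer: $-3402$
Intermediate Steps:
$- 14 \left(179 - c\right) = - 14 \left(179 - -64\right) = - 14 \left(179 + 64\right) = \left(-14\right) 243 = -3402$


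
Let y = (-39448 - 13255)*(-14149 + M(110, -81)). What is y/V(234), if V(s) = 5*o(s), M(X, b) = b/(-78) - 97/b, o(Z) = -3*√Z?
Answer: -314036991751*√26/492804 ≈ -3.2493e+6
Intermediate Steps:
M(X, b) = -97/b - b/78 (M(X, b) = b*(-1/78) - 97/b = -b/78 - 97/b = -97/b - b/78)
V(s) = -15*√s (V(s) = 5*(-3*√s) = -15*√s)
y = 1570184958755/2106 (y = (-39448 - 13255)*(-14149 + (-97/(-81) - 1/78*(-81))) = -52703*(-14149 + (-97*(-1/81) + 27/26)) = -52703*(-14149 + (97/81 + 27/26)) = -52703*(-14149 + 4709/2106) = -52703*(-29793085/2106) = 1570184958755/2106 ≈ 7.4558e+8)
y/V(234) = 1570184958755/(2106*((-45*√26))) = 1570184958755*(-√26/1170)/2106 = -314036991751*√26/492804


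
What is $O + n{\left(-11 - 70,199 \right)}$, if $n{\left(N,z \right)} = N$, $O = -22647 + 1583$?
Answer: $-21145$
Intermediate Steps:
$O = -21064$
$O + n{\left(-11 - 70,199 \right)} = -21064 - 81 = -21145$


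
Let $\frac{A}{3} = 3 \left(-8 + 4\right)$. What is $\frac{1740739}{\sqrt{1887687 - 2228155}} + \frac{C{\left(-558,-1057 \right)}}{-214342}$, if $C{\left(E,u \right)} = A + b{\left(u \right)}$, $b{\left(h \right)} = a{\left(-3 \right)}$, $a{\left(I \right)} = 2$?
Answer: $\frac{17}{107171} - \frac{37037 i \sqrt{85117}}{3622} \approx 0.00015862 - 2983.3 i$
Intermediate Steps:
$b{\left(h \right)} = 2$
$A = -36$ ($A = 3 \cdot 3 \left(-8 + 4\right) = 3 \cdot 3 \left(-4\right) = 3 \left(-12\right) = -36$)
$C{\left(E,u \right)} = -34$ ($C{\left(E,u \right)} = -36 + 2 = -34$)
$\frac{1740739}{\sqrt{1887687 - 2228155}} + \frac{C{\left(-558,-1057 \right)}}{-214342} = \frac{1740739}{\sqrt{1887687 - 2228155}} - \frac{34}{-214342} = \frac{1740739}{\sqrt{-340468}} - - \frac{17}{107171} = \frac{1740739}{2 i \sqrt{85117}} + \frac{17}{107171} = 1740739 \left(- \frac{i \sqrt{85117}}{170234}\right) + \frac{17}{107171} = - \frac{37037 i \sqrt{85117}}{3622} + \frac{17}{107171} = \frac{17}{107171} - \frac{37037 i \sqrt{85117}}{3622}$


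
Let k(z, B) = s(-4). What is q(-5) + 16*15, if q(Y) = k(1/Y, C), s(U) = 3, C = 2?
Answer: 243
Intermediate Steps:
k(z, B) = 3
q(Y) = 3
q(-5) + 16*15 = 3 + 16*15 = 3 + 240 = 243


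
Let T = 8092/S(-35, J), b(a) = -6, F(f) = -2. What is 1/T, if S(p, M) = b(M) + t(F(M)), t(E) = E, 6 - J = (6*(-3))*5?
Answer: -2/2023 ≈ -0.00098863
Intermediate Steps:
J = 96 (J = 6 - 6*(-3)*5 = 6 - (-18)*5 = 6 - 1*(-90) = 6 + 90 = 96)
S(p, M) = -8 (S(p, M) = -6 - 2 = -8)
T = -2023/2 (T = 8092/(-8) = 8092*(-1/8) = -2023/2 ≈ -1011.5)
1/T = 1/(-2023/2) = -2/2023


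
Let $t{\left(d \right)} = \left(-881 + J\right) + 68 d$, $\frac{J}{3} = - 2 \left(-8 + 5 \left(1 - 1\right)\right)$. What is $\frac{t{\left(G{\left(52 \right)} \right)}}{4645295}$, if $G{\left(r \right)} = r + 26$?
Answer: $\frac{4471}{4645295} \approx 0.00096248$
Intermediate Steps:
$G{\left(r \right)} = 26 + r$
$J = 48$ ($J = 3 \left(- 2 \left(-8 + 5 \left(1 - 1\right)\right)\right) = 3 \left(- 2 \left(-8 + 5 \cdot 0\right)\right) = 3 \left(- 2 \left(-8 + 0\right)\right) = 3 \left(\left(-2\right) \left(-8\right)\right) = 3 \cdot 16 = 48$)
$t{\left(d \right)} = -833 + 68 d$ ($t{\left(d \right)} = \left(-881 + 48\right) + 68 d = -833 + 68 d$)
$\frac{t{\left(G{\left(52 \right)} \right)}}{4645295} = \frac{-833 + 68 \left(26 + 52\right)}{4645295} = \left(-833 + 68 \cdot 78\right) \frac{1}{4645295} = \left(-833 + 5304\right) \frac{1}{4645295} = 4471 \cdot \frac{1}{4645295} = \frac{4471}{4645295}$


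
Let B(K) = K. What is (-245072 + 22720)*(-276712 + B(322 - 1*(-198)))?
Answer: 61411843584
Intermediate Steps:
(-245072 + 22720)*(-276712 + B(322 - 1*(-198))) = (-245072 + 22720)*(-276712 + (322 - 1*(-198))) = -222352*(-276712 + (322 + 198)) = -222352*(-276712 + 520) = -222352*(-276192) = 61411843584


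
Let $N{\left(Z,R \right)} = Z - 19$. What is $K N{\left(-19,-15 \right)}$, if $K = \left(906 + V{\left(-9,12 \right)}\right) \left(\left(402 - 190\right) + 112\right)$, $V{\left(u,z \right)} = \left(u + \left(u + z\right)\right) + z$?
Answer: $-11228544$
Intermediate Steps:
$N{\left(Z,R \right)} = -19 + Z$
$V{\left(u,z \right)} = 2 u + 2 z$ ($V{\left(u,z \right)} = \left(z + 2 u\right) + z = 2 u + 2 z$)
$K = 295488$ ($K = \left(906 + \left(2 \left(-9\right) + 2 \cdot 12\right)\right) \left(\left(402 - 190\right) + 112\right) = \left(906 + \left(-18 + 24\right)\right) \left(212 + 112\right) = \left(906 + 6\right) 324 = 912 \cdot 324 = 295488$)
$K N{\left(-19,-15 \right)} = 295488 \left(-19 - 19\right) = 295488 \left(-38\right) = -11228544$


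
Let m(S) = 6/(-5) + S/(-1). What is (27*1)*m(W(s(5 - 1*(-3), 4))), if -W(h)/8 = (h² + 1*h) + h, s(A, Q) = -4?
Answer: 8478/5 ≈ 1695.6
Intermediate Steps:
W(h) = -16*h - 8*h² (W(h) = -8*((h² + 1*h) + h) = -8*((h² + h) + h) = -8*((h + h²) + h) = -8*(h² + 2*h) = -16*h - 8*h²)
m(S) = -6/5 - S (m(S) = 6*(-⅕) + S*(-1) = -6/5 - S)
(27*1)*m(W(s(5 - 1*(-3), 4))) = (27*1)*(-6/5 - (-8)*(-4)*(2 - 4)) = 27*(-6/5 - (-8)*(-4)*(-2)) = 27*(-6/5 - 1*(-64)) = 27*(-6/5 + 64) = 27*(314/5) = 8478/5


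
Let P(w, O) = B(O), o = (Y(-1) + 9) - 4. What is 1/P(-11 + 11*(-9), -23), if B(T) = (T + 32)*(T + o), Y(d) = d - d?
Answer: -1/162 ≈ -0.0061728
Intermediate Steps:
Y(d) = 0
o = 5 (o = (0 + 9) - 4 = 9 - 4 = 5)
B(T) = (5 + T)*(32 + T) (B(T) = (T + 32)*(T + 5) = (32 + T)*(5 + T) = (5 + T)*(32 + T))
P(w, O) = 160 + O² + 37*O
1/P(-11 + 11*(-9), -23) = 1/(160 + (-23)² + 37*(-23)) = 1/(160 + 529 - 851) = 1/(-162) = -1/162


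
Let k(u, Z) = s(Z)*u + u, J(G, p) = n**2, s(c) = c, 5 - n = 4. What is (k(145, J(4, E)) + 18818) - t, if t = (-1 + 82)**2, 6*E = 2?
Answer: 12547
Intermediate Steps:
n = 1 (n = 5 - 1*4 = 5 - 4 = 1)
E = 1/3 (E = (1/6)*2 = 1/3 ≈ 0.33333)
J(G, p) = 1 (J(G, p) = 1**2 = 1)
t = 6561 (t = 81**2 = 6561)
k(u, Z) = u + Z*u (k(u, Z) = Z*u + u = u + Z*u)
(k(145, J(4, E)) + 18818) - t = (145*(1 + 1) + 18818) - 1*6561 = (145*2 + 18818) - 6561 = (290 + 18818) - 6561 = 19108 - 6561 = 12547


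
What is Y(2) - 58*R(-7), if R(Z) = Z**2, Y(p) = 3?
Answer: -2839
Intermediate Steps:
Y(2) - 58*R(-7) = 3 - 58*(-7)**2 = 3 - 58*49 = 3 - 2842 = -2839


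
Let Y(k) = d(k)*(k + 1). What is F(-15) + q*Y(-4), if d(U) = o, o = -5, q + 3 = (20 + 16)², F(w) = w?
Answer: 19380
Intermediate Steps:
q = 1293 (q = -3 + (20 + 16)² = -3 + 36² = -3 + 1296 = 1293)
d(U) = -5
Y(k) = -5 - 5*k (Y(k) = -5*(k + 1) = -5*(1 + k) = -5 - 5*k)
F(-15) + q*Y(-4) = -15 + 1293*(-5 - 5*(-4)) = -15 + 1293*(-5 + 20) = -15 + 1293*15 = -15 + 19395 = 19380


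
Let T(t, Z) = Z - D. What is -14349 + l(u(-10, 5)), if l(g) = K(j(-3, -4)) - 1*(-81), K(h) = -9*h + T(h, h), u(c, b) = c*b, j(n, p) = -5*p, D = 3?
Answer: -14431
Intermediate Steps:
T(t, Z) = -3 + Z (T(t, Z) = Z - 1*3 = Z - 3 = -3 + Z)
u(c, b) = b*c
K(h) = -3 - 8*h (K(h) = -9*h + (-3 + h) = -3 - 8*h)
l(g) = -82 (l(g) = (-3 - (-40)*(-4)) - 1*(-81) = (-3 - 8*20) + 81 = (-3 - 160) + 81 = -163 + 81 = -82)
-14349 + l(u(-10, 5)) = -14349 - 82 = -14431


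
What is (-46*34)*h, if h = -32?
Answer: 50048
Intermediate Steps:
(-46*34)*h = -46*34*(-32) = -1564*(-32) = 50048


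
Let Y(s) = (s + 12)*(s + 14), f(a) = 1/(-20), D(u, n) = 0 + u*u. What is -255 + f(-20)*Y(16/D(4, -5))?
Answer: -1059/4 ≈ -264.75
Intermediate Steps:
D(u, n) = u² (D(u, n) = 0 + u² = u²)
f(a) = -1/20
Y(s) = (12 + s)*(14 + s)
-255 + f(-20)*Y(16/D(4, -5)) = -255 - (168 + (16/(4²))² + 26*(16/(4²)))/20 = -255 - (168 + (16/16)² + 26*(16/16))/20 = -255 - (168 + (16*(1/16))² + 26*(16*(1/16)))/20 = -255 - (168 + 1² + 26*1)/20 = -255 - (168 + 1 + 26)/20 = -255 - 1/20*195 = -255 - 39/4 = -1059/4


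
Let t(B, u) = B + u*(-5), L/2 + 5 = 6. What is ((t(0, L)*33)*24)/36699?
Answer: -2640/12233 ≈ -0.21581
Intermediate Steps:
L = 2 (L = -10 + 2*6 = -10 + 12 = 2)
t(B, u) = B - 5*u
((t(0, L)*33)*24)/36699 = (((0 - 5*2)*33)*24)/36699 = (((0 - 10)*33)*24)*(1/36699) = (-10*33*24)*(1/36699) = -330*24*(1/36699) = -7920*1/36699 = -2640/12233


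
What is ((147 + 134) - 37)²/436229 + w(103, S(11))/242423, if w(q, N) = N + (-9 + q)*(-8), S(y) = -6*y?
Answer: 14076060406/105751942867 ≈ 0.13310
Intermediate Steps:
w(q, N) = 72 + N - 8*q (w(q, N) = N + (72 - 8*q) = 72 + N - 8*q)
((147 + 134) - 37)²/436229 + w(103, S(11))/242423 = ((147 + 134) - 37)²/436229 + (72 - 6*11 - 8*103)/242423 = (281 - 37)²*(1/436229) + (72 - 66 - 824)*(1/242423) = 244²*(1/436229) - 818*1/242423 = 59536*(1/436229) - 818/242423 = 59536/436229 - 818/242423 = 14076060406/105751942867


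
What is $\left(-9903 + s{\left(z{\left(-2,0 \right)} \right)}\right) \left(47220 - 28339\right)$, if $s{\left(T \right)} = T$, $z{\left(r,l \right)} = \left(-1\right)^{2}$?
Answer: $-186959662$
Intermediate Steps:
$z{\left(r,l \right)} = 1$
$\left(-9903 + s{\left(z{\left(-2,0 \right)} \right)}\right) \left(47220 - 28339\right) = \left(-9903 + 1\right) \left(47220 - 28339\right) = \left(-9902\right) 18881 = -186959662$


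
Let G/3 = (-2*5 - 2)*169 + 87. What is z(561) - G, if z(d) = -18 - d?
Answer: 5244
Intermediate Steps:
G = -5823 (G = 3*((-2*5 - 2)*169 + 87) = 3*((-10 - 2)*169 + 87) = 3*(-12*169 + 87) = 3*(-2028 + 87) = 3*(-1941) = -5823)
z(561) - G = (-18 - 1*561) - 1*(-5823) = (-18 - 561) + 5823 = -579 + 5823 = 5244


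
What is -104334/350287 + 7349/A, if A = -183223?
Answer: -21690647645/64180635001 ≈ -0.33796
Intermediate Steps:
-104334/350287 + 7349/A = -104334/350287 + 7349/(-183223) = -104334*1/350287 + 7349*(-1/183223) = -104334/350287 - 7349/183223 = -21690647645/64180635001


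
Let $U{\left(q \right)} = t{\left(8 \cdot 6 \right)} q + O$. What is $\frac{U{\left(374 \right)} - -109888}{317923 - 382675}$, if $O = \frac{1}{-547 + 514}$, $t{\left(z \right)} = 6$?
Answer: $- \frac{3700355}{2136816} \approx -1.7317$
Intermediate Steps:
$O = - \frac{1}{33}$ ($O = \frac{1}{-33} = - \frac{1}{33} \approx -0.030303$)
$U{\left(q \right)} = - \frac{1}{33} + 6 q$ ($U{\left(q \right)} = 6 q - \frac{1}{33} = - \frac{1}{33} + 6 q$)
$\frac{U{\left(374 \right)} - -109888}{317923 - 382675} = \frac{\left(- \frac{1}{33} + 6 \cdot 374\right) - -109888}{317923 - 382675} = \frac{\left(- \frac{1}{33} + 2244\right) + 109888}{-64752} = \left(\frac{74051}{33} + 109888\right) \left(- \frac{1}{64752}\right) = \frac{3700355}{33} \left(- \frac{1}{64752}\right) = - \frac{3700355}{2136816}$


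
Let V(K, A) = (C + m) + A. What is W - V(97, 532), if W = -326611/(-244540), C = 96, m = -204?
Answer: -103358349/244540 ≈ -422.66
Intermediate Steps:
W = 326611/244540 (W = -326611*(-1/244540) = 326611/244540 ≈ 1.3356)
V(K, A) = -108 + A (V(K, A) = (96 - 204) + A = -108 + A)
W - V(97, 532) = 326611/244540 - (-108 + 532) = 326611/244540 - 1*424 = 326611/244540 - 424 = -103358349/244540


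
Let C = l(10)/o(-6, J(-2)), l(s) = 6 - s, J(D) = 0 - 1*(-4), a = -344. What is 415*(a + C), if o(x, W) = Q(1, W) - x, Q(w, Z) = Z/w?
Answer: -142926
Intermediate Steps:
J(D) = 4 (J(D) = 0 + 4 = 4)
o(x, W) = W - x (o(x, W) = W/1 - x = W*1 - x = W - x)
C = -⅖ (C = (6 - 1*10)/(4 - 1*(-6)) = (6 - 10)/(4 + 6) = -4/10 = -4*⅒ = -⅖ ≈ -0.40000)
415*(a + C) = 415*(-344 - ⅖) = 415*(-1722/5) = -142926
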